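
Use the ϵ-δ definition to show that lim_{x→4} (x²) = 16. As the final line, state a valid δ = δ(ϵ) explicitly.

Fix ϵ > 0. We seek δ > 0 with 0 < |x − 4| < δ ⇒ |x² − 16| < ϵ.
Factor: x² − 16 = (x − 4)(x + 4), so |x² − 16| = |x − 4|·|x + 4|.
Restrict δ ≤ 1. Then |x − 4| < 1 gives |x| < 5, so by the triangle inequality |x + 4| ≤ 5 + 4 = 9.
Hence |x² − 16| ≤ 9|x − 4|, which is < ϵ once |x − 4| < ϵ/9.
Take δ = min(1, ϵ/9). If 0 < |x − 4| < δ then both bounds hold and |x² − 16| ≤ 9|x − 4| < 9·(ϵ/9) = ϵ.

δ = min(1, ϵ/9)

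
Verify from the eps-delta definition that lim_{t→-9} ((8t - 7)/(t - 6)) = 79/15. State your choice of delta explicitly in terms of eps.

Let eps > 0 be given. We want delta > 0 with 0 < |t + 9| < delta ⇒ |(8t - 7)/(t - 6) − (79/15)| < eps.
Combining over a common denominator, (8t - 7)/(t - 6) − (79/15) = [(8t - 7)·(-15) − (-79)·(t - 6)] / [(-15)·(t - 6)] = -41(t + 9) / ((-15)(t - 6)).
So |(8t - 7)/(t - 6) − (79/15)| = 41|t + 9| / (15·|t − 6|).
Require delta ≤ 15/2, so |t − 6| ≥ |-15| − |t + 9| > 15 − 15/2 = 15/2.
Hence |(8t - 7)/(t - 6) − (79/15)| < 41|t + 9|/(15·(15/2)) = (82/225)|t + 9|, which is < eps once |t + 9| < (225/82)eps.
Take delta = min(15/2, (225/82)eps). Then 0 < |t + 9| < delta forces both bounds, so |(8t - 7)/(t - 6) − (79/15)| < eps.

delta = min(15/2, (225/82)eps)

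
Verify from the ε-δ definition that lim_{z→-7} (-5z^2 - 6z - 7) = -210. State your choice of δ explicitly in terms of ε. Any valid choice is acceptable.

Let ε > 0. We want δ > 0 such that 0 < |z + 7| < δ implies |(-5z^2 - 6z - 7) + 210| < ε.
(-5z^2 - 6z - 7) + 210 = -5z^2 - 6z + 203 = (z + 7)(-5z + 29).
So |(-5z^2 - 6z - 7) + 210| = |z + 7|·|-5z + 29|.
Require δ ≤ 1. Then |z + 7| < 1 gives |z| < 8, and by the triangle inequality |-5z + 29| ≤ 5·8 + 29 = 69.
Hence |(-5z^2 - 6z - 7) + 210| ≤ 69|z + 7| < ε provided |z + 7| < ε/69.
Take δ = min(1, ε/69). Then 0 < |z + 7| < δ gives both |z + 7| < 1 and |z + 7| < ε/69, so |(-5z^2 - 6z - 7) + 210| < ε.

δ = min(1, ε/69)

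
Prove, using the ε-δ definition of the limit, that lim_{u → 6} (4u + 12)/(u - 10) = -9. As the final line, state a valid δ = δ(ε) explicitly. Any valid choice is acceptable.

δ = min(2, (2/13)ε)

Let ε > 0 be given. We want δ > 0 with 0 < |u − 6| < δ ⇒ |(4u + 12)/(u - 10) + 9| < ε.
Combining over a common denominator, (4u + 12)/(u - 10) + 9 = [(4u + 12)·(-4) − 36·(u - 10)] / [(-4)·(u - 10)] = -52(u − 6) / ((-4)(u - 10)).
So |(4u + 12)/(u - 10) + 9| = 52|u − 6| / (4·|u − 10|).
Require δ ≤ 2, so |u − 10| ≥ |-4| − |u − 6| > 4 − 2 = 2.
Hence |(4u + 12)/(u - 10) + 9| < 52|u − 6|/(4·2) = (13/2)|u − 6|, which is < ε once |u − 6| < (2/13)ε.
Take δ = min(2, (2/13)ε). Then 0 < |u − 6| < δ forces both bounds, so |(4u + 12)/(u - 10) + 9| < ε.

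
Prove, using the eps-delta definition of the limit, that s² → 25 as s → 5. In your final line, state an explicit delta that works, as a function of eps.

Let eps > 0. We seek delta > 0 with 0 < |s − 5| < delta ⇒ |s² − 25| < eps.
Factor: s² − 25 = (s − 5)(s + 5), so |s² − 25| = |s − 5|·|s + 5|.
Impose delta ≤ 1 so that |s| < 6; then |s + 5| ≤ 11.
Hence |s² − 25| ≤ 11|s − 5|, which is < eps once |s − 5| < eps/11.
Take delta = min(1, eps/11). If 0 < |s − 5| < delta then both bounds hold and |s² − 25| ≤ 11|s − 5| < 11·(eps/11) = eps.

delta = min(1, eps/11)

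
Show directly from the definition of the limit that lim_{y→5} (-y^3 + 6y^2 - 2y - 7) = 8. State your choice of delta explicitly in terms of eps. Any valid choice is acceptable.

delta = min(2, eps/59)

Let eps > 0. We want delta > 0 such that 0 < |y − 5| < delta implies |(-y^3 + 6y^2 - 2y - 7) − 8| < eps.
(-y^3 + 6y^2 - 2y - 7) − 8 = -y^3 + 6y^2 - 2y - 15 = (y − 5)(-y^2 + y + 3).
So |(-y^3 + 6y^2 - 2y - 7) − 8| = |y − 5|·|-y^2 + y + 3|.
Assume first that |y − 5| < 2, so |y| < 7. Then |-y^2 + y + 3| ≤ 7^2 + 7 + 3 = 59.
Hence |(-y^3 + 6y^2 - 2y - 7) − 8| ≤ 59|y − 5| < eps provided |y − 5| < eps/59.
Take delta = min(2, eps/59). Then 0 < |y − 5| < delta gives both |y − 5| < 2 and |y − 5| < eps/59, so |(-y^3 + 6y^2 - 2y - 7) − 8| < eps.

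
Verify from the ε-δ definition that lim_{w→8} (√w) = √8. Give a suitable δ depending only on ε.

δ = min(8, √8·ε)

Let ε > 0. We want δ > 0 such that 0 < |w − 8| < δ implies |√w − √8| < ε.
Rationalise: √w − √8 = (w − 8)/(√w + √8), so |√w − √8| = |w − 8|/(√w + √8).
Restrict δ ≤ 8 so that |w − 8| < 8 forces w > 0, and then √w + √8 > √8.
Hence |√w − √8| < |w − 8|/√8, which is < ε once |w − 8| < √8·ε.
Take δ = min(8, √8·ε). If 0 < |w − 8| < δ then w > 0 and |√w − √8| < |w − 8|/√8 < ε.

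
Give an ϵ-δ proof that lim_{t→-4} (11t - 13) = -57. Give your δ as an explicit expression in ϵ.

δ = ϵ/11

Suppose ϵ > 0. We need δ > 0 so that 0 < |t + 4| < δ implies |(11t - 13) + 57| < ϵ.
|(11t - 13) + 57| = |11t + 44| = 11|t + 4|.
Thus it suffices that |t + 4| < ϵ/11.
Take δ = ϵ/11. If 0 < |t + 4| < δ then |(11t - 13) + 57| = 11|t + 4| < 11·(ϵ/11) = ϵ.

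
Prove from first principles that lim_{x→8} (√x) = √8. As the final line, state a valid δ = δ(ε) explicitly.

Let ε > 0. We want δ > 0 such that 0 < |x − 8| < δ implies |√x − √8| < ε.
Rationalise: √x − √8 = (x − 8)/(√x + √8), so |√x − √8| = |x − 8|/(√x + √8).
Restrict δ ≤ 8 so that |x − 8| < 8 forces x > 0, and then √x + √8 > √8.
Hence |√x − √8| < |x − 8|/√8, which is < ε once |x − 8| < √8·ε.
Take δ = min(8, √8·ε). If 0 < |x − 8| < δ then x > 0 and |√x − √8| < |x − 8|/√8 < ε.

δ = min(8, √8·ε)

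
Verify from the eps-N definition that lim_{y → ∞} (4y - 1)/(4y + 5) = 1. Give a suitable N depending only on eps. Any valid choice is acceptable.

Let eps > 0. We seek N > 0 such that y > N implies |(4y - 1)/(4y + 5) − 1| < eps.
(4y - 1)/(4y + 5) − 1 = (4(4y - 1) − 4(4y + 5)) / (4(4y + 5)) = -24/(4(4y + 5)).
For y > 0 we have 4y + 5 > 4y, so |(4y - 1)/(4y + 5) − 1| = 24/(4(4y + 5)) < 24/(4·4y) = (3/2)/y.
Thus |(4y - 1)/(4y + 5) − 1| < eps whenever y > (3/2)/eps.
Take N = (3/2)/eps. If y > N then |(4y - 1)/(4y + 5) − 1| < (3/2)/y < eps.

N = (3/2)/eps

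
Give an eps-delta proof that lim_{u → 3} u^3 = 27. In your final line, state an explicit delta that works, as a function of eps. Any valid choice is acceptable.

delta = min(1, eps/37)

Fix eps > 0. We seek delta > 0 with 0 < |u − 3| < delta ⇒ |u^3 − 27| < eps.
Factor: u^3 − 27 = (u − 3)(u^2 + 3u + 9), so |u^3 − 27| = |u − 3|·|u^2 + 3u + 9|.
Restrict delta ≤ 1. Then |u − 3| < 1 gives |u| < 4, so by the triangle inequality |u^2 + 3u + 9| ≤ 4^2 + 3·4 + 9 = 37.
Hence |u^3 − 27| ≤ 37|u − 3|, which is < eps once |u − 3| < eps/37.
Take delta = min(1, eps/37). If 0 < |u − 3| < delta then both bounds hold and |u^3 − 27| ≤ 37|u − 3| < 37·(eps/37) = eps.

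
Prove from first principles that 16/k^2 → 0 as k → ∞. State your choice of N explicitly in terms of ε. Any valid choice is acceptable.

N = (16/ε)^{1/2}

Let ε > 0. For k ≥ 1, |16/k^2 − 0| = 16/k^2.
16/k^2 < ε ⇔ k^2 > 16/ε ⇔ k > (16/ε)^{1/2}.
Take N = (16/ε)^{1/2}. Then k > N implies 16/k^2 < ε.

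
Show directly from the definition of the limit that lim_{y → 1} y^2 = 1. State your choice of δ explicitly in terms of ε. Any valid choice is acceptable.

δ = min(1, ε/3)

Suppose ε > 0. We seek δ > 0 with 0 < |y − 1| < δ ⇒ |y^2 − 1| < ε.
Factor: y^2 − 1 = (y − 1)(y + 1), so |y^2 − 1| = |y − 1|·|y + 1|.
Restrict δ ≤ 1. Then |y − 1| < 1 gives |y| < 2, so by the triangle inequality |y + 1| ≤ 2 + 1 = 3.
Hence |y^2 − 1| ≤ 3|y − 1|, which is < ε once |y − 1| < ε/3.
Take δ = min(1, ε/3). If 0 < |y − 1| < δ then both bounds hold and |y^2 − 1| ≤ 3|y − 1| < 3·(ε/3) = ε.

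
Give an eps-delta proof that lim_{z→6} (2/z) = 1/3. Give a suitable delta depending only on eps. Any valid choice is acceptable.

delta = min(3, 9eps)

Suppose eps > 0. We seek delta > 0 such that 0 < |z − 6| < delta implies |2/z − (1/3)| < eps.
|2/z − (1/3)| = 2·|6 − z|/(6·|z|) = 2|z − 6|/(6|z|).
Require delta ≤ 3 so that |z| > 6 − 3 = 3, hence 6|z| > 18.
Then |2/z − (1/3)| < 2|z − 6|/18, which is < eps when |z − 6| < 9eps.
Take delta = min(3, 9eps). Then 0 < |z − 6| < delta gives both |z − 6| < 3 and |z − 6| < 9eps, so |2/z − (1/3)| < eps.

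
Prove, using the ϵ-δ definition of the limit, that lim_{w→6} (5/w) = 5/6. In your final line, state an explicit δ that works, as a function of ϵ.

Suppose ϵ > 0. We seek δ > 0 such that 0 < |w − 6| < δ implies |5/w − (5/6)| < ϵ.
|5/w − (5/6)| = 5·|6 − w|/(6·|w|) = 5|w − 6|/(6|w|).
Restrict δ ≤ 3. Then |w − 6| < 3 gives |w| > 3, so 6|w| > 18.
Then |5/w − (5/6)| < 5|w − 6|/18, which is < ϵ when |w − 6| < (18/5)ϵ.
Take δ = min(3, (18/5)ϵ). Then 0 < |w − 6| < δ gives both |w − 6| < 3 and |w − 6| < (18/5)ϵ, so |5/w − (5/6)| < ϵ.

δ = min(3, (18/5)ϵ)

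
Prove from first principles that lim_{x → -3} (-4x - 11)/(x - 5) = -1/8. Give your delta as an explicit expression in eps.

delta = min(4, (32/31)eps)

Let eps > 0 be given. We want delta > 0 with 0 < |x + 3| < delta ⇒ |(-4x - 11)/(x - 5) + 1/8| < eps.
Combining over a common denominator, (-4x - 11)/(x - 5) + 1/8 = [(-4x - 11)·(-8) − 1·(x - 5)] / [(-8)·(x - 5)] = 31(x + 3) / ((-8)(x - 5)).
So |(-4x - 11)/(x - 5) + 1/8| = 31|x + 3| / (8·|x − 5|).
Restrict delta ≤ 4. Then |x + 3| < 4 gives |x − 5| = |(x + 3) + (-8)| ≥ 8 − 4 = 4.
Hence |(-4x - 11)/(x - 5) + 1/8| < 31|x + 3|/(8·4) = (31/32)|x + 3|, which is < eps once |x + 3| < (32/31)eps.
Take delta = min(4, (32/31)eps). Then 0 < |x + 3| < delta forces both bounds, so |(-4x - 11)/(x - 5) + 1/8| < eps.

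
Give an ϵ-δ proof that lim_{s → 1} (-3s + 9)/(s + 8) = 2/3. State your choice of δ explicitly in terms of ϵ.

Let ϵ > 0 be given. We want δ > 0 with 0 < |s − 1| < δ ⇒ |(-3s + 9)/(s + 8) − (2/3)| < ϵ.
Combining over a common denominator, (-3s + 9)/(s + 8) − (2/3) = [(-3s + 9)·9 − 6·(s + 8)] / [9·(s + 8)] = -33(s − 1) / (9(s + 8)).
So |(-3s + 9)/(s + 8) − (2/3)| = 33|s − 1| / (9·|s + 8|).
Require δ ≤ 9/2, so |s + 8| ≥ |9| − |s − 1| > 9 − 9/2 = 9/2.
Hence |(-3s + 9)/(s + 8) − (2/3)| < 33|s − 1|/(9·(9/2)) = (22/27)|s − 1|, which is < ϵ once |s − 1| < (27/22)ϵ.
Take δ = min(9/2, (27/22)ϵ). Then 0 < |s − 1| < δ forces both bounds, so |(-3s + 9)/(s + 8) − (2/3)| < ϵ.

δ = min(9/2, (27/22)ϵ)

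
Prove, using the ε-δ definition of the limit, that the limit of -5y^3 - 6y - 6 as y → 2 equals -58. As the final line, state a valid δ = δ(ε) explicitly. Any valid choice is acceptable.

Suppose ε > 0. We want δ > 0 such that 0 < |y − 2| < δ implies |(-5y^3 - 6y - 6) + 58| < ε.
(-5y^3 - 6y - 6) + 58 = -5y^3 - 6y + 52 = (y − 2)(-5y^2 - 10y - 26).
So |(-5y^3 - 6y - 6) + 58| = |y − 2|·|-5y^2 - 10y - 26|.
Assume first that |y − 2| < 1, so |y| < 3. Then |-5y^2 - 10y - 26| ≤ 5·3^2 + 10·3 + 26 = 101.
Hence |(-5y^3 - 6y - 6) + 58| ≤ 101|y − 2| < ε provided |y − 2| < ε/101.
Choosing δ = min(1, ε/101) ensures both conditions, hence |(-5y^3 - 6y - 6) + 58| < ε.

δ = min(1, ε/101)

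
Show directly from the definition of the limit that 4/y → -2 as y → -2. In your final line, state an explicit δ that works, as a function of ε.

δ = min(1, (1/2)ε)

Fix ε > 0. We seek δ > 0 such that 0 < |y + 2| < δ implies |4/y + 2| < ε.
|4/y + 2| = 4·|-2 − y|/(2·|y|) = 4|y + 2|/(2|y|).
Restrict δ ≤ 1. Then |y + 2| < 1 gives |y| > 1, so 2|y| > 2.
Then |4/y + 2| < 4|y + 2|/2, which is < ε when |y + 2| < (1/2)ε.
Take δ = min(1, (1/2)ε). Then 0 < |y + 2| < δ gives both |y + 2| < 1 and |y + 2| < (1/2)ε, so |4/y + 2| < ε.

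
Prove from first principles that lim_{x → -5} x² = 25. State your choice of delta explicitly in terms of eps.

delta = min(1, eps/11)

Let eps > 0. We seek delta > 0 with 0 < |x + 5| < delta ⇒ |x² − 25| < eps.
Factor: x² − 25 = (x + 5)(x - 5), so |x² − 25| = |x + 5|·|x - 5|.
Restrict delta ≤ 1. Then |x + 5| < 1 gives |x| < 6, so by the triangle inequality |x - 5| ≤ 6 + 5 = 11.
Hence |x² − 25| ≤ 11|x + 5|, which is < eps once |x + 5| < eps/11.
Take delta = min(1, eps/11). If 0 < |x + 5| < delta then both bounds hold and |x² − 25| ≤ 11|x + 5| < 11·(eps/11) = eps.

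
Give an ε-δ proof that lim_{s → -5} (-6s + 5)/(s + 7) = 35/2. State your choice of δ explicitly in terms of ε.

δ = min(1, (2/47)ε)

Fix ε > 0. We want δ > 0 with 0 < |s + 5| < δ ⇒ |(-6s + 5)/(s + 7) − (35/2)| < ε.
Combining over a common denominator, (-6s + 5)/(s + 7) − (35/2) = [(-6s + 5)·2 − 35·(s + 7)] / [2·(s + 7)] = -47(s + 5) / (2(s + 7)).
So |(-6s + 5)/(s + 7) − (35/2)| = 47|s + 5| / (2·|s + 7|).
Restrict δ ≤ 1. Then |s + 5| < 1 gives |s + 7| = |(s + 5) + 2| ≥ 2 − 1 = 1.
Hence |(-6s + 5)/(s + 7) − (35/2)| < 47|s + 5|/(2·1) = (47/2)|s + 5|, which is < ε once |s + 5| < (2/47)ε.
Take δ = min(1, (2/47)ε). Then 0 < |s + 5| < δ forces both bounds, so |(-6s + 5)/(s + 7) − (35/2)| < ε.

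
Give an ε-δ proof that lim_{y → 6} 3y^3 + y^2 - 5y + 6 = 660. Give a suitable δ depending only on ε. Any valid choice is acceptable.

δ = min(2, ε/453)

Let ε > 0 be given. We want δ > 0 such that 0 < |y − 6| < δ implies |(3y^3 + y^2 - 5y + 6) − 660| < ε.
(3y^3 + y^2 - 5y + 6) − 660 = 3y^3 + y^2 - 5y - 654 = (y − 6)(3y^2 + 19y + 109).
So |(3y^3 + y^2 - 5y + 6) − 660| = |y − 6|·|3y^2 + 19y + 109|.
Require δ ≤ 2. Then |y − 6| < 2 gives |y| < 8, and by the triangle inequality |3y^2 + 19y + 109| ≤ 3·8^2 + 19·8 + 109 = 453.
Hence |(3y^3 + y^2 - 5y + 6) − 660| ≤ 453|y − 6| < ε provided |y − 6| < ε/453.
Choosing δ = min(2, ε/453) ensures both conditions, hence |(3y^3 + y^2 - 5y + 6) − 660| < ε.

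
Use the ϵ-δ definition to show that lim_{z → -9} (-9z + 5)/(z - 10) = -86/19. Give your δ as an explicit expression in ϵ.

Fix ϵ > 0. We want δ > 0 with 0 < |z + 9| < δ ⇒ |(-9z + 5)/(z - 10) + 86/19| < ϵ.
Combining over a common denominator, (-9z + 5)/(z - 10) + 86/19 = [(-9z + 5)·(-19) − 86·(z - 10)] / [(-19)·(z - 10)] = 85(z + 9) / ((-19)(z - 10)).
So |(-9z + 5)/(z - 10) + 86/19| = 85|z + 9| / (19·|z − 10|).
Require δ ≤ 19/2, so |z − 10| ≥ |-19| − |z + 9| > 19 − 19/2 = 19/2.
Hence |(-9z + 5)/(z - 10) + 86/19| < 85|z + 9|/(19·(19/2)) = (170/361)|z + 9|, which is < ϵ once |z + 9| < (361/170)ϵ.
Take δ = min(19/2, (361/170)ϵ). Then 0 < |z + 9| < δ forces both bounds, so |(-9z + 5)/(z - 10) + 86/19| < ϵ.

δ = min(19/2, (361/170)ϵ)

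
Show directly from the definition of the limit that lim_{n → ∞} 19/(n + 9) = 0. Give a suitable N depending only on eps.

Let eps > 0 be given. For n ≥ 1, |19/(n + 9) − 0| = 19/(n + 9) ≤ 19/n.
We need 19/n < eps, i.e. n > 19/eps.
Take N = 19/eps. If n > N then |19/(n + 9)| ≤ 19/n < eps.

N = 19/eps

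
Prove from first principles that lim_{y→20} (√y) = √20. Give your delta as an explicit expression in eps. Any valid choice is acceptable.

Suppose eps > 0. We want delta > 0 such that 0 < |y − 20| < delta implies |√y − √20| < eps.
Multiplying by the conjugate, |√y − √20| = |y − 20|/(√y + √20).
Restrict delta ≤ 20 so that |y − 20| < 20 forces y > 0, and then √y + √20 > √20.
Hence |√y − √20| < |y − 20|/√20, which is < eps once |y − 20| < √20·eps.
Take delta = min(20, √20·eps). If 0 < |y − 20| < delta then y > 0 and |√y − √20| < |y − 20|/√20 < eps.

delta = min(20, √20·eps)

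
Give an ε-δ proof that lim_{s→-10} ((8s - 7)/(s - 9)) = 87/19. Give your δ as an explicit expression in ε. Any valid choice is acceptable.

δ = min(19/2, (361/130)ε)

Fix ε > 0. We want δ > 0 with 0 < |s + 10| < δ ⇒ |(8s - 7)/(s - 9) − (87/19)| < ε.
Combining over a common denominator, (8s - 7)/(s - 9) − (87/19) = [(8s - 7)·(-19) − (-87)·(s - 9)] / [(-19)·(s - 9)] = -65(s + 10) / ((-19)(s - 9)).
So |(8s - 7)/(s - 9) − (87/19)| = 65|s + 10| / (19·|s − 9|).
Require δ ≤ 19/2, so |s − 9| ≥ |-19| − |s + 10| > 19 − 19/2 = 19/2.
Hence |(8s - 7)/(s - 9) − (87/19)| < 65|s + 10|/(19·(19/2)) = (130/361)|s + 10|, which is < ε once |s + 10| < (361/130)ε.
Take δ = min(19/2, (361/130)ε). Then 0 < |s + 10| < δ forces both bounds, so |(8s - 7)/(s - 9) − (87/19)| < ε.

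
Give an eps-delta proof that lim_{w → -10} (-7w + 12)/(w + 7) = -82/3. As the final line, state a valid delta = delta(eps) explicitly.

Suppose eps > 0. We want delta > 0 with 0 < |w + 10| < delta ⇒ |(-7w + 12)/(w + 7) + 82/3| < eps.
Combining over a common denominator, (-7w + 12)/(w + 7) + 82/3 = [(-7w + 12)·(-3) − 82·(w + 7)] / [(-3)·(w + 7)] = -61(w + 10) / ((-3)(w + 7)).
So |(-7w + 12)/(w + 7) + 82/3| = 61|w + 10| / (3·|w + 7|).
Restrict delta ≤ 3/2. Then |w + 10| < 3/2 gives |w + 7| = |(w + 10) + (-3)| ≥ 3 − 3/2 = 3/2.
Hence |(-7w + 12)/(w + 7) + 82/3| < 61|w + 10|/(3·(3/2)) = (122/9)|w + 10|, which is < eps once |w + 10| < (9/122)eps.
Take delta = min(3/2, (9/122)eps). Then 0 < |w + 10| < delta forces both bounds, so |(-7w + 12)/(w + 7) + 82/3| < eps.

delta = min(3/2, (9/122)eps)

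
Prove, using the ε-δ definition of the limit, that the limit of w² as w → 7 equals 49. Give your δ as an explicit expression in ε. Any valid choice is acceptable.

δ = min(1, ε/15)

Fix ε > 0. We seek δ > 0 with 0 < |w − 7| < δ ⇒ |w² − 49| < ε.
Factor: w² − 49 = (w − 7)(w + 7), so |w² − 49| = |w − 7|·|w + 7|.
Restrict δ ≤ 1. Then |w − 7| < 1 gives |w| < 8, so by the triangle inequality |w + 7| ≤ 8 + 7 = 15.
Hence |w² − 49| ≤ 15|w − 7|, which is < ε once |w − 7| < ε/15.
Take δ = min(1, ε/15). If 0 < |w − 7| < δ then both bounds hold and |w² − 49| ≤ 15|w − 7| < 15·(ε/15) = ε.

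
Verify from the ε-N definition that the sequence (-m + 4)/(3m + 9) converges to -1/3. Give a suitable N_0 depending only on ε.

Let ε > 0 be given. For m ≥ 1, |(-m + 4)/(3m + 9) + 1/3| = |21|/(3(3m + 9)) = 21/(3(3m + 9)).
Since 3m + 9 ≥ 3m for m ≥ 1, this is ≤ 21/(3·3m) = (7/3)/m.
So |(-m + 4)/(3m + 9) + 1/3| < ε whenever m > (7/3)/ε.
Take N_0 = (7/3)/ε. If m > N_0 then |(-m + 4)/(3m + 9) + 1/3| ≤ (7/3)/m < ε.

N_0 = (7/3)/ε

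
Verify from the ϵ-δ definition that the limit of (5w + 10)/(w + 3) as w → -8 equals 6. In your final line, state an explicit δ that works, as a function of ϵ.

Let ϵ > 0. We want δ > 0 with 0 < |w + 8| < δ ⇒ |(5w + 10)/(w + 3) − 6| < ϵ.
Combining over a common denominator, (5w + 10)/(w + 3) − 6 = [(5w + 10)·(-5) − (-30)·(w + 3)] / [(-5)·(w + 3)] = 5(w + 8) / ((-5)(w + 3)).
So |(5w + 10)/(w + 3) − 6| = 5|w + 8| / (5·|w + 3|).
Require δ ≤ 5/2, so |w + 3| ≥ |-5| − |w + 8| > 5 − 5/2 = 5/2.
Hence |(5w + 10)/(w + 3) − 6| < 5|w + 8|/(5·(5/2)) = (2/5)|w + 8|, which is < ϵ once |w + 8| < (5/2)ϵ.
Take δ = min(5/2, (5/2)ϵ). Then 0 < |w + 8| < δ forces both bounds, so |(5w + 10)/(w + 3) − 6| < ϵ.

δ = min(5/2, (5/2)ϵ)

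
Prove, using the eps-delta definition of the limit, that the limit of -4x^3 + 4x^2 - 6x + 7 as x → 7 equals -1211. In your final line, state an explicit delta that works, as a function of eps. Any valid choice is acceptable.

delta = min(1, eps/622)

Let eps > 0 be given. We want delta > 0 such that 0 < |x − 7| < delta implies |(-4x^3 + 4x^2 - 6x + 7) + 1211| < eps.
(-4x^3 + 4x^2 - 6x + 7) + 1211 = -4x^3 + 4x^2 - 6x + 1218 = (x − 7)(-4x^2 - 24x - 174).
So |(-4x^3 + 4x^2 - 6x + 7) + 1211| = |x − 7|·|-4x^2 - 24x - 174|.
Require delta ≤ 1. Then |x − 7| < 1 gives |x| < 8, and by the triangle inequality |-4x^2 - 24x - 174| ≤ 4·8^2 + 24·8 + 174 = 622.
Hence |(-4x^3 + 4x^2 - 6x + 7) + 1211| ≤ 622|x − 7| < eps provided |x − 7| < eps/622.
Choosing delta = min(1, eps/622) ensures both conditions, hence |(-4x^3 + 4x^2 - 6x + 7) + 1211| < eps.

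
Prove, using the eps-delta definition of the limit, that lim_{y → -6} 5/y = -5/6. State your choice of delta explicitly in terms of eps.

delta = min(3, (18/5)eps)

Let eps > 0. We seek delta > 0 such that 0 < |y + 6| < delta implies |5/y + 5/6| < eps.
|5/y + 5/6| = 5·|-6 − y|/(6·|y|) = 5|y + 6|/(6|y|).
Require delta ≤ 3 so that |y| > 6 − 3 = 3, hence 6|y| > 18.
Then |5/y + 5/6| < 5|y + 6|/18, which is < eps when |y + 6| < (18/5)eps.
Take delta = min(3, (18/5)eps). Then 0 < |y + 6| < delta gives both |y + 6| < 3 and |y + 6| < (18/5)eps, so |5/y + 5/6| < eps.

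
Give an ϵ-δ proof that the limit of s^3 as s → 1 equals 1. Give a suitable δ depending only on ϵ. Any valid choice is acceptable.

Suppose ϵ > 0. We seek δ > 0 with 0 < |s − 1| < δ ⇒ |s^3 − 1| < ϵ.
Factor: s^3 − 1 = (s − 1)(s^2 + s + 1), so |s^3 − 1| = |s − 1|·|s^2 + s + 1|.
Impose δ ≤ 1 so that |s| < 2; then |s^2 + s + 1| ≤ 7.
Hence |s^3 − 1| ≤ 7|s − 1|, which is < ϵ once |s − 1| < ϵ/7.
Take δ = min(1, ϵ/7). If 0 < |s − 1| < δ then both bounds hold and |s^3 − 1| ≤ 7|s − 1| < 7·(ϵ/7) = ϵ.

δ = min(1, ϵ/7)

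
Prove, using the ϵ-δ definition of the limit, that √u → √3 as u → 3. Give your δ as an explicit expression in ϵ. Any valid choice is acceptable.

Let ϵ > 0 be given. We want δ > 0 such that 0 < |u − 3| < δ implies |√u − √3| < ϵ.
Rationalise: √u − √3 = (u − 3)/(√u + √3), so |√u − √3| = |u − 3|/(√u + √3).
Restrict δ ≤ 3 so that |u − 3| < 3 forces u > 0, and then √u + √3 > √3.
Hence |√u − √3| < |u − 3|/√3, which is < ϵ once |u − 3| < √3·ϵ.
Take δ = min(3, √3·ϵ). If 0 < |u − 3| < δ then u > 0 and |√u − √3| < |u − 3|/√3 < ϵ.

δ = min(3, √3·ϵ)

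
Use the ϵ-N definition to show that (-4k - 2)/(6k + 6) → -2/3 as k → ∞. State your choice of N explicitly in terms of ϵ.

Suppose ϵ > 0. For k ≥ 1, |(-4k - 2)/(6k + 6) + 2/3| = |12|/(6(6k + 6)) = 12/(6(6k + 6)).
Since 6k + 6 ≥ 6k for k ≥ 1, this is ≤ 12/(6·6k) = (1/3)/k.
So |(-4k - 2)/(6k + 6) + 2/3| < ϵ whenever k > (1/3)/ϵ.
Take N = (1/3)/ϵ. If k > N then |(-4k - 2)/(6k + 6) + 2/3| ≤ (1/3)/k < ϵ.

N = (1/3)/ϵ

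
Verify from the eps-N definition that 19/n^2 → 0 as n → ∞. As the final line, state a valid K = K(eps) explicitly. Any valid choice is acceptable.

Fix eps > 0. For n ≥ 1, |19/n^2 − 0| = 19/n^2.
19/n^2 < eps ⇔ n^2 > 19/eps ⇔ n > (19/eps)^{1/2}.
Take K = (19/eps)^{1/2}. Then n > K implies 19/n^2 < eps.

K = (19/eps)^{1/2}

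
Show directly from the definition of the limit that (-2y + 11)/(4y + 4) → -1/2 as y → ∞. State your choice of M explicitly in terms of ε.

Fix ε > 0. We seek M > 0 such that y > M implies |(-2y + 11)/(4y + 4) + 1/2| < ε.
(-2y + 11)/(4y + 4) + 1/2 = (4(-2y + 11) − (-2)(4y + 4)) / (4(4y + 4)) = 52/(4(4y + 4)).
For y > 0 we have 4y + 4 > 4y, so |(-2y + 11)/(4y + 4) + 1/2| = 52/(4(4y + 4)) < 52/(4·4y) = (13/4)/y.
Thus |(-2y + 11)/(4y + 4) + 1/2| < ε whenever y > (13/4)/ε.
Take M = (13/4)/ε. If y > M then |(-2y + 11)/(4y + 4) + 1/2| < (13/4)/y < ε.

M = (13/4)/ε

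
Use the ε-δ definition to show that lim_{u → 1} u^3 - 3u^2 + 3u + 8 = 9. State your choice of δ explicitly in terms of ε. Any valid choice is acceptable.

δ = min(2, ε/16)

Let ε > 0 be given. We want δ > 0 such that 0 < |u − 1| < δ implies |(u^3 - 3u^2 + 3u + 8) − 9| < ε.
(u^3 - 3u^2 + 3u + 8) − 9 = u^3 - 3u^2 + 3u - 1 = (u − 1)(u^2 - 2u + 1).
So |(u^3 - 3u^2 + 3u + 8) − 9| = |u − 1|·|u^2 - 2u + 1|.
Assume first that |u − 1| < 2, so |u| < 3. Then |u^2 - 2u + 1| ≤ 3^2 + 2·3 + 1 = 16.
Hence |(u^3 - 3u^2 + 3u + 8) − 9| ≤ 16|u − 1| < ε provided |u − 1| < ε/16.
Choosing δ = min(2, ε/16) ensures both conditions, hence |(u^3 - 3u^2 + 3u + 8) − 9| < ε.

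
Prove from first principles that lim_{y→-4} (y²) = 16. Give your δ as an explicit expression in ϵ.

δ = min(2, ϵ/10)

Fix ϵ > 0. We seek δ > 0 with 0 < |y + 4| < δ ⇒ |y² − 16| < ϵ.
Factor: y² − 16 = (y + 4)(y - 4), so |y² − 16| = |y + 4|·|y - 4|.
Impose δ ≤ 2 so that |y| < 6; then |y - 4| ≤ 10.
Hence |y² − 16| ≤ 10|y + 4|, which is < ϵ once |y + 4| < ϵ/10.
Take δ = min(2, ϵ/10). If 0 < |y + 4| < δ then both bounds hold and |y² − 16| ≤ 10|y + 4| < 10·(ϵ/10) = ϵ.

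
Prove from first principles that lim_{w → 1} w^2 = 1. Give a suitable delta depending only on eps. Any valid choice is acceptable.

Let eps > 0. We seek delta > 0 with 0 < |w − 1| < delta ⇒ |w^2 − 1| < eps.
Factor: w^2 − 1 = (w − 1)(w + 1), so |w^2 − 1| = |w − 1|·|w + 1|.
Restrict delta ≤ 1. Then |w − 1| < 1 gives |w| < 2, so by the triangle inequality |w + 1| ≤ 2 + 1 = 3.
Hence |w^2 − 1| ≤ 3|w − 1|, which is < eps once |w − 1| < eps/3.
Take delta = min(1, eps/3). If 0 < |w − 1| < delta then both bounds hold and |w^2 − 1| ≤ 3|w − 1| < 3·(eps/3) = eps.

delta = min(1, eps/3)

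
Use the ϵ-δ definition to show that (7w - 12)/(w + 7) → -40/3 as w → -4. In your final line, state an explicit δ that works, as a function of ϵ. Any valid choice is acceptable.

δ = min(3/2, (9/122)ϵ)

Fix ϵ > 0. We want δ > 0 with 0 < |w + 4| < δ ⇒ |(7w - 12)/(w + 7) + 40/3| < ϵ.
Combining over a common denominator, (7w - 12)/(w + 7) + 40/3 = [(7w - 12)·3 − (-40)·(w + 7)] / [3·(w + 7)] = 61(w + 4) / (3(w + 7)).
So |(7w - 12)/(w + 7) + 40/3| = 61|w + 4| / (3·|w + 7|).
Require δ ≤ 3/2, so |w + 7| ≥ |3| − |w + 4| > 3 − 3/2 = 3/2.
Hence |(7w - 12)/(w + 7) + 40/3| < 61|w + 4|/(3·(3/2)) = (122/9)|w + 4|, which is < ϵ once |w + 4| < (9/122)ϵ.
Take δ = min(3/2, (9/122)ϵ). Then 0 < |w + 4| < δ forces both bounds, so |(7w - 12)/(w + 7) + 40/3| < ϵ.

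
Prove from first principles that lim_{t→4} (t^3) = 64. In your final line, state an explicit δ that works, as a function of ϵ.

Let ϵ > 0. We seek δ > 0 with 0 < |t − 4| < δ ⇒ |t^3 − 64| < ϵ.
Factor: t^3 − 64 = (t − 4)(t^2 + 4t + 16), so |t^3 − 64| = |t − 4|·|t^2 + 4t + 16|.
Restrict δ ≤ 2. Then |t − 4| < 2 gives |t| < 6, so by the triangle inequality |t^2 + 4t + 16| ≤ 6^2 + 4·6 + 16 = 76.
Hence |t^3 − 64| ≤ 76|t − 4|, which is < ϵ once |t − 4| < ϵ/76.
Take δ = min(2, ϵ/76). If 0 < |t − 4| < δ then both bounds hold and |t^3 − 64| ≤ 76|t − 4| < 76·(ϵ/76) = ϵ.

δ = min(2, ϵ/76)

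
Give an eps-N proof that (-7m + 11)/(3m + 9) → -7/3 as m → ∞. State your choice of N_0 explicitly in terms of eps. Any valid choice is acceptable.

Let eps > 0. For m ≥ 1, |(-7m + 11)/(3m + 9) + 7/3| = |96|/(3(3m + 9)) = 96/(3(3m + 9)).
Since 3m + 9 ≥ 3m for m ≥ 1, this is ≤ 96/(3·3m) = (32/3)/m.
So |(-7m + 11)/(3m + 9) + 7/3| < eps whenever m > (32/3)/eps.
Take N_0 = (32/3)/eps. If m > N_0 then |(-7m + 11)/(3m + 9) + 7/3| ≤ (32/3)/m < eps.

N_0 = (32/3)/eps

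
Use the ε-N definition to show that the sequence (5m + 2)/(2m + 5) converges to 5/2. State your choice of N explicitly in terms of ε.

Let ε > 0 be given. For m ≥ 1, |(5m + 2)/(2m + 5) − (5/2)| = |-21|/(2(2m + 5)) = 21/(2(2m + 5)).
Since 2m + 5 ≥ 2m for m ≥ 1, this is ≤ 21/(2·2m) = (21/4)/m.
So |(5m + 2)/(2m + 5) − (5/2)| < ε whenever m > (21/4)/ε.
Take N = (21/4)/ε. If m > N then |(5m + 2)/(2m + 5) − (5/2)| ≤ (21/4)/m < ε.

N = (21/4)/ε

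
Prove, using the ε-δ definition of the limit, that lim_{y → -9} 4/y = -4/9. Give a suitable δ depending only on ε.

Let ε > 0 be given. We seek δ > 0 such that 0 < |y + 9| < δ implies |4/y + 4/9| < ε.
|4/y + 4/9| = 4·|-9 − y|/(9·|y|) = 4|y + 9|/(9|y|).
Require δ ≤ 9/2 so that |y| > 9 − 9/2 = 9/2, hence 9|y| > 81/2.
Then |4/y + 4/9| < 4|y + 9|/(81/2), which is < ε when |y + 9| < (81/8)ε.
Take δ = min(9/2, (81/8)ε). Then 0 < |y + 9| < δ gives both |y + 9| < 9/2 and |y + 9| < (81/8)ε, so |4/y + 4/9| < ε.

δ = min(9/2, (81/8)ε)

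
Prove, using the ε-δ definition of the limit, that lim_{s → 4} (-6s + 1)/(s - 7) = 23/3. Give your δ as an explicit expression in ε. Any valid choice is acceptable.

δ = min(3/2, (9/82)ε)

Let ε > 0. We want δ > 0 with 0 < |s − 4| < δ ⇒ |(-6s + 1)/(s - 7) − (23/3)| < ε.
Combining over a common denominator, (-6s + 1)/(s - 7) − (23/3) = [(-6s + 1)·(-3) − (-23)·(s - 7)] / [(-3)·(s - 7)] = 41(s − 4) / ((-3)(s - 7)).
So |(-6s + 1)/(s - 7) − (23/3)| = 41|s − 4| / (3·|s − 7|).
Require δ ≤ 3/2, so |s − 7| ≥ |-3| − |s − 4| > 3 − 3/2 = 3/2.
Hence |(-6s + 1)/(s - 7) − (23/3)| < 41|s − 4|/(3·(3/2)) = (82/9)|s − 4|, which is < ε once |s − 4| < (9/82)ε.
Take δ = min(3/2, (9/82)ε). Then 0 < |s − 4| < δ forces both bounds, so |(-6s + 1)/(s - 7) − (23/3)| < ε.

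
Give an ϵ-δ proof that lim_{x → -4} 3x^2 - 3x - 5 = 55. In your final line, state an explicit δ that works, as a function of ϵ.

δ = min(1, ϵ/30)

Suppose ϵ > 0. We want δ > 0 such that 0 < |x + 4| < δ implies |(3x^2 - 3x - 5) − 55| < ϵ.
(3x^2 - 3x - 5) − 55 = 3x^2 - 3x - 60 = (x + 4)(3x - 15).
So |(3x^2 - 3x - 5) − 55| = |x + 4|·|3x - 15|.
Require δ ≤ 1. Then |x + 4| < 1 gives |x| < 5, and by the triangle inequality |3x - 15| ≤ 3·5 + 15 = 30.
Hence |(3x^2 - 3x - 5) − 55| ≤ 30|x + 4| < ϵ provided |x + 4| < ϵ/30.
Choosing δ = min(1, ϵ/30) ensures both conditions, hence |(3x^2 - 3x - 5) − 55| < ϵ.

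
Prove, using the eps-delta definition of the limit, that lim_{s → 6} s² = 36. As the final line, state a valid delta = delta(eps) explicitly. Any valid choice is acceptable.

delta = min(2, eps/14)

Let eps > 0. We seek delta > 0 with 0 < |s − 6| < delta ⇒ |s² − 36| < eps.
Factor: s² − 36 = (s − 6)(s + 6), so |s² − 36| = |s − 6|·|s + 6|.
Restrict delta ≤ 2. Then |s − 6| < 2 gives |s| < 8, so by the triangle inequality |s + 6| ≤ 8 + 6 = 14.
Hence |s² − 36| ≤ 14|s − 6|, which is < eps once |s − 6| < eps/14.
Take delta = min(2, eps/14). If 0 < |s − 6| < delta then both bounds hold and |s² − 36| ≤ 14|s − 6| < 14·(eps/14) = eps.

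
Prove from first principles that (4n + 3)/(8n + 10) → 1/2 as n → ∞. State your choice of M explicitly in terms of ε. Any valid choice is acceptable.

M = (1/4)/ε

Let ε > 0. For n ≥ 1, |(4n + 3)/(8n + 10) − (1/2)| = |-16|/(8(8n + 10)) = 16/(8(8n + 10)).
Since 8n + 10 ≥ 8n for n ≥ 1, this is ≤ 16/(8·8n) = (1/4)/n.
So |(4n + 3)/(8n + 10) − (1/2)| < ε whenever n > (1/4)/ε.
Take M = (1/4)/ε. If n > M then |(4n + 3)/(8n + 10) − (1/2)| ≤ (1/4)/n < ε.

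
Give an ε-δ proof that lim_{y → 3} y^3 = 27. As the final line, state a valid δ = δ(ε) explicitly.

δ = min(2, ε/49)

Fix ε > 0. We seek δ > 0 with 0 < |y − 3| < δ ⇒ |y^3 − 27| < ε.
Factor: y^3 − 27 = (y − 3)(y^2 + 3y + 9), so |y^3 − 27| = |y − 3|·|y^2 + 3y + 9|.
Impose δ ≤ 2 so that |y| < 5; then |y^2 + 3y + 9| ≤ 49.
Hence |y^3 − 27| ≤ 49|y − 3|, which is < ε once |y − 3| < ε/49.
Take δ = min(2, ε/49). If 0 < |y − 3| < δ then both bounds hold and |y^3 − 27| ≤ 49|y − 3| < 49·(ε/49) = ε.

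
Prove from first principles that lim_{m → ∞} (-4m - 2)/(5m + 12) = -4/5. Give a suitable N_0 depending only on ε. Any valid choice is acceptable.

Fix ε > 0. For m ≥ 1, |(-4m - 2)/(5m + 12) + 4/5| = |38|/(5(5m + 12)) = 38/(5(5m + 12)).
Since 5m + 12 ≥ 5m for m ≥ 1, this is ≤ 38/(5·5m) = (38/25)/m.
So |(-4m - 2)/(5m + 12) + 4/5| < ε whenever m > (38/25)/ε.
Take N_0 = (38/25)/ε. If m > N_0 then |(-4m - 2)/(5m + 12) + 4/5| ≤ (38/25)/m < ε.

N_0 = (38/25)/ε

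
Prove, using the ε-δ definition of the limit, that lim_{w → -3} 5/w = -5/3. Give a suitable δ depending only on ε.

δ = min(3/2, (9/10)ε)

Suppose ε > 0. We seek δ > 0 such that 0 < |w + 3| < δ implies |5/w + 5/3| < ε.
|5/w + 5/3| = 5·|-3 − w|/(3·|w|) = 5|w + 3|/(3|w|).
Restrict δ ≤ 3/2. Then |w + 3| < 3/2 gives |w| > 3/2, so 3|w| > 9/2.
Then |5/w + 5/3| < 5|w + 3|/(9/2), which is < ε when |w + 3| < (9/10)ε.
Take δ = min(3/2, (9/10)ε). Then 0 < |w + 3| < δ gives both |w + 3| < 3/2 and |w + 3| < (9/10)ε, so |5/w + 5/3| < ε.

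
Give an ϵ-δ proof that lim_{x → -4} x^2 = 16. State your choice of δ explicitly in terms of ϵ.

Suppose ϵ > 0. We seek δ > 0 with 0 < |x + 4| < δ ⇒ |x^2 − 16| < ϵ.
Factor: x^2 − 16 = (x + 4)(x - 4), so |x^2 − 16| = |x + 4|·|x - 4|.
Impose δ ≤ 2 so that |x| < 6; then |x - 4| ≤ 10.
Hence |x^2 − 16| ≤ 10|x + 4|, which is < ϵ once |x + 4| < ϵ/10.
Take δ = min(2, ϵ/10). If 0 < |x + 4| < δ then both bounds hold and |x^2 − 16| ≤ 10|x + 4| < 10·(ϵ/10) = ϵ.

δ = min(2, ϵ/10)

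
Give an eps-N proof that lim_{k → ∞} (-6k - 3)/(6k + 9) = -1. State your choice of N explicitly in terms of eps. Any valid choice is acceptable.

Suppose eps > 0. For k ≥ 1, |(-6k - 3)/(6k + 9) + 1| = |36|/(6(6k + 9)) = 36/(6(6k + 9)).
Since 6k + 9 ≥ 6k for k ≥ 1, this is ≤ 36/(6·6k) = 1/k.
So |(-6k - 3)/(6k + 9) + 1| < eps whenever k > 1/eps.
Take N = 1/eps. If k > N then |(-6k - 3)/(6k + 9) + 1| ≤ 1/k < eps.

N = 1/eps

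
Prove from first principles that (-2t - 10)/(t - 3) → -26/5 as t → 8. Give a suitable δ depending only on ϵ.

δ = min(5/2, (25/32)ϵ)

Fix ϵ > 0. We want δ > 0 with 0 < |t − 8| < δ ⇒ |(-2t - 10)/(t - 3) + 26/5| < ϵ.
Combining over a common denominator, (-2t - 10)/(t - 3) + 26/5 = [(-2t - 10)·5 − (-26)·(t - 3)] / [5·(t - 3)] = 16(t − 8) / (5(t - 3)).
So |(-2t - 10)/(t - 3) + 26/5| = 16|t − 8| / (5·|t − 3|).
Require δ ≤ 5/2, so |t − 3| ≥ |5| − |t − 8| > 5 − 5/2 = 5/2.
Hence |(-2t - 10)/(t - 3) + 26/5| < 16|t − 8|/(5·(5/2)) = (32/25)|t − 8|, which is < ϵ once |t − 8| < (25/32)ϵ.
Take δ = min(5/2, (25/32)ϵ). Then 0 < |t − 8| < δ forces both bounds, so |(-2t - 10)/(t - 3) + 26/5| < ϵ.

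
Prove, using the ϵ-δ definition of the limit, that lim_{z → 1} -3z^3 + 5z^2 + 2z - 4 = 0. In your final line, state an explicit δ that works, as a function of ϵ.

Let ϵ > 0. We want δ > 0 such that 0 < |z − 1| < δ implies |(-3z^3 + 5z^2 + 2z - 4)| < ϵ.
(-3z^3 + 5z^2 + 2z - 4) = -3z^3 + 5z^2 + 2z - 4 = (z − 1)(-3z^2 + 2z + 4).
So |(-3z^3 + 5z^2 + 2z - 4)| = |z − 1|·|-3z^2 + 2z + 4|.
Assume first that |z − 1| < 2, so |z| < 3. Then |-3z^2 + 2z + 4| ≤ 3·3^2 + 2·3 + 4 = 37.
Hence |(-3z^3 + 5z^2 + 2z - 4)| ≤ 37|z − 1| < ϵ provided |z − 1| < ϵ/37.
Take δ = min(2, ϵ/37). Then 0 < |z − 1| < δ gives both |z − 1| < 2 and |z − 1| < ϵ/37, so |(-3z^3 + 5z^2 + 2z - 4)| < ϵ.

δ = min(2, ϵ/37)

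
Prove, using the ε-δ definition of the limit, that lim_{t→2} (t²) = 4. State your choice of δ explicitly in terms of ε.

Let ε > 0. We seek δ > 0 with 0 < |t − 2| < δ ⇒ |t² − 4| < ε.
Factor: t² − 4 = (t − 2)(t + 2), so |t² − 4| = |t − 2|·|t + 2|.
Restrict δ ≤ 1. Then |t − 2| < 1 gives |t| < 3, so by the triangle inequality |t + 2| ≤ 3 + 2 = 5.
Hence |t² − 4| ≤ 5|t − 2|, which is < ε once |t − 2| < ε/5.
Take δ = min(1, ε/5). If 0 < |t − 2| < δ then both bounds hold and |t² − 4| ≤ 5|t − 2| < 5·(ε/5) = ε.

δ = min(1, ε/5)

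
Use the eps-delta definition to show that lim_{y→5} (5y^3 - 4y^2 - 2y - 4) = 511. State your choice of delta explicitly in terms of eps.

Let eps > 0 be given. We want delta > 0 such that 0 < |y − 5| < delta implies |(5y^3 - 4y^2 - 2y - 4) − 511| < eps.
(5y^3 - 4y^2 - 2y - 4) − 511 = 5y^3 - 4y^2 - 2y - 515 = (y − 5)(5y^2 + 21y + 103).
So |(5y^3 - 4y^2 - 2y - 4) − 511| = |y − 5|·|5y^2 + 21y + 103|.
Assume first that |y − 5| < 1, so |y| < 6. Then |5y^2 + 21y + 103| ≤ 5·6^2 + 21·6 + 103 = 409.
Hence |(5y^3 - 4y^2 - 2y - 4) − 511| ≤ 409|y − 5| < eps provided |y − 5| < eps/409.
Take delta = min(1, eps/409). Then 0 < |y − 5| < delta gives both |y − 5| < 1 and |y − 5| < eps/409, so |(5y^3 - 4y^2 - 2y - 4) − 511| < eps.

delta = min(1, eps/409)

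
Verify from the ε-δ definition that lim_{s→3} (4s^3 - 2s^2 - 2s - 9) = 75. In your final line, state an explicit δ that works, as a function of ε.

Let ε > 0. We want δ > 0 such that 0 < |s − 3| < δ implies |(4s^3 - 2s^2 - 2s - 9) − 75| < ε.
(4s^3 - 2s^2 - 2s - 9) − 75 = 4s^3 - 2s^2 - 2s - 84 = (s − 3)(4s^2 + 10s + 28).
So |(4s^3 - 2s^2 - 2s - 9) − 75| = |s − 3|·|4s^2 + 10s + 28|.
Require δ ≤ 1. Then |s − 3| < 1 gives |s| < 4, and by the triangle inequality |4s^2 + 10s + 28| ≤ 4·4^2 + 10·4 + 28 = 132.
Hence |(4s^3 - 2s^2 - 2s - 9) − 75| ≤ 132|s − 3| < ε provided |s − 3| < ε/132.
Choosing δ = min(1, ε/132) ensures both conditions, hence |(4s^3 - 2s^2 - 2s - 9) − 75| < ε.

δ = min(1, ε/132)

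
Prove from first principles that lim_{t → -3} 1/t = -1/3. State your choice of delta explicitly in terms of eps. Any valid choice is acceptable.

delta = min(3/2, (9/2)eps)

Let eps > 0 be given. We seek delta > 0 such that 0 < |t + 3| < delta implies |1/t + 1/3| < eps.
|1/t + 1/3| = |-3 − t|/(3·|t|) = |t + 3|/(3|t|).
Require delta ≤ 3/2 so that |t| > 3 − 3/2 = 3/2, hence 3|t| > 9/2.
Then |1/t + 1/3| < |t + 3|/(9/2), which is < eps when |t + 3| < (9/2)eps.
Take delta = min(3/2, (9/2)eps). Then 0 < |t + 3| < delta gives both |t + 3| < 3/2 and |t + 3| < (9/2)eps, so |1/t + 1/3| < eps.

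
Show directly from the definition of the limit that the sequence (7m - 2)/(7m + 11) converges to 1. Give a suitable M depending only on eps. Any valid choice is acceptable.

Let eps > 0 be given. For m ≥ 1, |(7m - 2)/(7m + 11) − 1| = |-91|/(7(7m + 11)) = 91/(7(7m + 11)).
Since 7m + 11 ≥ 7m for m ≥ 1, this is ≤ 91/(7·7m) = (13/7)/m.
So |(7m - 2)/(7m + 11) − 1| < eps whenever m > (13/7)/eps.
Take M = (13/7)/eps. If m > M then |(7m - 2)/(7m + 11) − 1| ≤ (13/7)/m < eps.

M = (13/7)/eps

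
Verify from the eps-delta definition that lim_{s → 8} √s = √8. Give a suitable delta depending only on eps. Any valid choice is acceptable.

delta = min(8, √8·eps)

Fix eps > 0. We want delta > 0 such that 0 < |s − 8| < delta implies |√s − √8| < eps.
Rationalise: √s − √8 = (s − 8)/(√s + √8), so |√s − √8| = |s − 8|/(√s + √8).
Restrict delta ≤ 8 so that |s − 8| < 8 forces s > 0, and then √s + √8 > √8.
Hence |√s − √8| < |s − 8|/√8, which is < eps once |s − 8| < √8·eps.
Take delta = min(8, √8·eps). If 0 < |s − 8| < delta then s > 0 and |√s − √8| < |s − 8|/√8 < eps.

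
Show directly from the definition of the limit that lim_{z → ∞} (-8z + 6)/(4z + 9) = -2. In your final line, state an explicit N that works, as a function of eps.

N = 6/eps

Let eps > 0 be given. We seek N > 0 such that z > N implies |(-8z + 6)/(4z + 9) + 2| < eps.
(-8z + 6)/(4z + 9) + 2 = (4(-8z + 6) − (-8)(4z + 9)) / (4(4z + 9)) = 96/(4(4z + 9)).
For z > 0 we have 4z + 9 > 4z, so |(-8z + 6)/(4z + 9) + 2| = 96/(4(4z + 9)) < 96/(4·4z) = 6/z.
Thus |(-8z + 6)/(4z + 9) + 2| < eps whenever z > 6/eps.
Take N = 6/eps. If z > N then |(-8z + 6)/(4z + 9) + 2| < 6/z < eps.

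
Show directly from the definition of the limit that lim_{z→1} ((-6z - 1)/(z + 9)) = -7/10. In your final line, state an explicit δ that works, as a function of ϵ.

δ = min(5, (50/53)ϵ)

Let ϵ > 0. We want δ > 0 with 0 < |z − 1| < δ ⇒ |(-6z - 1)/(z + 9) + 7/10| < ϵ.
Combining over a common denominator, (-6z - 1)/(z + 9) + 7/10 = [(-6z - 1)·10 − (-7)·(z + 9)] / [10·(z + 9)] = -53(z − 1) / (10(z + 9)).
So |(-6z - 1)/(z + 9) + 7/10| = 53|z − 1| / (10·|z + 9|).
Require δ ≤ 5, so |z + 9| ≥ |10| − |z − 1| > 10 − 5 = 5.
Hence |(-6z - 1)/(z + 9) + 7/10| < 53|z − 1|/(10·5) = (53/50)|z − 1|, which is < ϵ once |z − 1| < (50/53)ϵ.
Take δ = min(5, (50/53)ϵ). Then 0 < |z − 1| < δ forces both bounds, so |(-6z - 1)/(z + 9) + 7/10| < ϵ.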